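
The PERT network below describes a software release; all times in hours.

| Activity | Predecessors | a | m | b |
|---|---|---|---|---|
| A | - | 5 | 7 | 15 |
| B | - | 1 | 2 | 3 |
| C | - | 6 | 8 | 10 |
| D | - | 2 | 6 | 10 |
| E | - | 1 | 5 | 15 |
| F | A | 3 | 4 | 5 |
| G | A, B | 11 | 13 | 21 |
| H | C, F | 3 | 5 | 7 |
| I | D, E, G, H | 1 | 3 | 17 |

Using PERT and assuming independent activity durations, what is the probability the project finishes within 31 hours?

te_A = (5 + 4·7 + 15)/6 = 48/6 = 8; σ²_A = ((15−5)/6)² = 2.778
te_B = (1 + 4·2 + 3)/6 = 12/6 = 2; σ²_B = ((3−1)/6)² = 0.111
te_C = (6 + 4·8 + 10)/6 = 48/6 = 8; σ²_C = ((10−6)/6)² = 0.444
te_D = (2 + 4·6 + 10)/6 = 36/6 = 6; σ²_D = ((10−2)/6)² = 1.778
te_E = (1 + 4·5 + 15)/6 = 36/6 = 6; σ²_E = ((15−1)/6)² = 5.444
te_F = (3 + 4·4 + 5)/6 = 24/6 = 4; σ²_F = ((5−3)/6)² = 0.111
te_G = (11 + 4·13 + 21)/6 = 84/6 = 14; σ²_G = ((21−11)/6)² = 2.778
te_H = (3 + 4·5 + 7)/6 = 30/6 = 5; σ²_H = ((7−3)/6)² = 0.444
te_I = (1 + 4·3 + 17)/6 = 30/6 = 5; σ²_I = ((17−1)/6)² = 7.111

Forward pass:
ES_A = 0; EF_A = 8
ES_B = 0; EF_B = 2
ES_C = 0; EF_C = 8
ES_D = 0; EF_D = 6
ES_E = 0; EF_E = 6
ES_F = 8; EF_F = 8+4 = 12
ES_G = max(EF_A=8, EF_B=2) = 8; EF_G = 8+14 = 22
ES_H = max(EF_C=8, EF_F=12) = 12; EF_H = 12+5 = 17
ES_I = max(EF_D=6, EF_E=6, EF_G=22, EF_H=17) = 22; EF_I = 22+5 = 27
Expected project duration μ = 27 hours. Critical path: A → G → I.

Variance along critical path = 2.778 + 2.778 + 7.111 = 12.667; σ = √12.667 = 3.559 hours.
Z = (31 − 27) / 3.559 = 1.124
P(T ≤ 31) = Φ(1.124) ≈ 0.869

0.869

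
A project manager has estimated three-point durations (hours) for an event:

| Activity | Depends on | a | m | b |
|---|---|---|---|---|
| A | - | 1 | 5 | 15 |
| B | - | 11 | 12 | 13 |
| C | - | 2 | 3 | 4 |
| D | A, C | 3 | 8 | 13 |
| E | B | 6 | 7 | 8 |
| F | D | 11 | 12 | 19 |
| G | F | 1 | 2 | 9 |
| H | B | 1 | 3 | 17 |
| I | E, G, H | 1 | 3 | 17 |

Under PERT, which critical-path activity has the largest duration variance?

te_A = (1 + 4·5 + 15)/6 = 36/6 = 6; σ²_A = ((15−1)/6)² = 5.444
te_B = (11 + 4·12 + 13)/6 = 72/6 = 12; σ²_B = ((13−11)/6)² = 0.111
te_C = (2 + 4·3 + 4)/6 = 18/6 = 3; σ²_C = ((4−2)/6)² = 0.111
te_D = (3 + 4·8 + 13)/6 = 48/6 = 8; σ²_D = ((13−3)/6)² = 2.778
te_E = (6 + 4·7 + 8)/6 = 42/6 = 7; σ²_E = ((8−6)/6)² = 0.111
te_F = (11 + 4·12 + 19)/6 = 78/6 = 13; σ²_F = ((19−11)/6)² = 1.778
te_G = (1 + 4·2 + 9)/6 = 18/6 = 3; σ²_G = ((9−1)/6)² = 1.778
te_H = (1 + 4·3 + 17)/6 = 30/6 = 5; σ²_H = ((17−1)/6)² = 7.111
te_I = (1 + 4·3 + 17)/6 = 30/6 = 5; σ²_I = ((17−1)/6)² = 7.111

Forward pass:
ES_A = 0; EF_A = 6
ES_B = 0; EF_B = 12
ES_C = 0; EF_C = 3
ES_D = max(EF_A=6, EF_C=3) = 6; EF_D = 6+8 = 14
ES_E = 12; EF_E = 12+7 = 19
ES_F = 14; EF_F = 14+13 = 27
ES_G = 27; EF_G = 27+3 = 30
ES_H = 12; EF_H = 12+5 = 17
ES_I = max(EF_E=19, EF_G=30, EF_H=17) = 30; EF_I = 30+5 = 35
Expected project duration μ = 35 hours. Critical path: A → D → F → G → I.

Variances on critical path: σ²_A=5.444, σ²_D=2.778, σ²_F=1.778, σ²_G=1.778, σ²_I=7.111.
Largest is σ²_I = 7.111.

I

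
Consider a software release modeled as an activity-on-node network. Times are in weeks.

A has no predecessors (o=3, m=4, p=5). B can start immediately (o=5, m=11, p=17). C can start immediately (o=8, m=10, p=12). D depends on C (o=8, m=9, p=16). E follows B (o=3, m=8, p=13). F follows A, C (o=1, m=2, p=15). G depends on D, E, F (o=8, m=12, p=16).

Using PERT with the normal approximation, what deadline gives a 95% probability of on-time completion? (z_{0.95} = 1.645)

te_A = (3 + 4·4 + 5)/6 = 24/6 = 4; σ²_A = ((5−3)/6)² = 0.111
te_B = (5 + 4·11 + 17)/6 = 66/6 = 11; σ²_B = ((17−5)/6)² = 4.000
te_C = (8 + 4·10 + 12)/6 = 60/6 = 10; σ²_C = ((12−8)/6)² = 0.444
te_D = (8 + 4·9 + 16)/6 = 60/6 = 10; σ²_D = ((16−8)/6)² = 1.778
te_E = (3 + 4·8 + 13)/6 = 48/6 = 8; σ²_E = ((13−3)/6)² = 2.778
te_F = (1 + 4·2 + 15)/6 = 24/6 = 4; σ²_F = ((15−1)/6)² = 5.444
te_G = (8 + 4·12 + 16)/6 = 72/6 = 12; σ²_G = ((16−8)/6)² = 1.778

Forward pass:
ES_A = 0; EF_A = 4
ES_B = 0; EF_B = 11
ES_C = 0; EF_C = 10
ES_D = 10; EF_D = 10+10 = 20
ES_E = 11; EF_E = 11+8 = 19
ES_F = max(EF_A=4, EF_C=10) = 10; EF_F = 10+4 = 14
ES_G = max(EF_D=20, EF_E=19, EF_F=14) = 20; EF_G = 20+12 = 32
Expected project duration μ = 32 weeks. Critical path: C → D → G.

Variance along critical path = 0.444 + 1.778 + 1.778 = 4.000; σ = 2.000 weeks.
D = μ + z·σ = 32 + 1.645·2.000 = 35.3 weeks

35.3 weeks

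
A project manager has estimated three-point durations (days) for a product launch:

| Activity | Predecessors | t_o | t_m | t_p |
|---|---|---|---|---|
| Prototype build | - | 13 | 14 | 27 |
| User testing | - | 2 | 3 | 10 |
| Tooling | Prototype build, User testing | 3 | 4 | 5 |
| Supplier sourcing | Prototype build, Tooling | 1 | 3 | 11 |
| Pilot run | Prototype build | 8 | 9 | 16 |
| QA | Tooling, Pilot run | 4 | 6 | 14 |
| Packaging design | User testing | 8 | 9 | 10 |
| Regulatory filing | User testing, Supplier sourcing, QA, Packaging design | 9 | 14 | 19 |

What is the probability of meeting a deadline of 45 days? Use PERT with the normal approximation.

0.288

te_Prototype build = (13 + 4·14 + 27)/6 = 96/6 = 16; σ²_Prototype build = ((27−13)/6)² = 5.444
te_User testing = (2 + 4·3 + 10)/6 = 24/6 = 4; σ²_User testing = ((10−2)/6)² = 1.778
te_Tooling = (3 + 4·4 + 5)/6 = 24/6 = 4; σ²_Tooling = ((5−3)/6)² = 0.111
te_Supplier sourcing = (1 + 4·3 + 11)/6 = 24/6 = 4; σ²_Supplier sourcing = ((11−1)/6)² = 2.778
te_Pilot run = (8 + 4·9 + 16)/6 = 60/6 = 10; σ²_Pilot run = ((16−8)/6)² = 1.778
te_QA = (4 + 4·6 + 14)/6 = 42/6 = 7; σ²_QA = ((14−4)/6)² = 2.778
te_Packaging design = (8 + 4·9 + 10)/6 = 54/6 = 9; σ²_Packaging design = ((10−8)/6)² = 0.111
te_Regulatory filing = (9 + 4·14 + 19)/6 = 84/6 = 14; σ²_Regulatory filing = ((19−9)/6)² = 2.778

Forward pass:
ES_Prototype build = 0; EF_Prototype build = 16
ES_User testing = 0; EF_User testing = 4
ES_Tooling = max(EF_Prototype build=16, EF_User testing=4) = 16; EF_Tooling = 16+4 = 20
ES_Supplier sourcing = max(EF_Prototype build=16, EF_Tooling=20) = 20; EF_Supplier sourcing = 20+4 = 24
ES_Pilot run = 16; EF_Pilot run = 16+10 = 26
ES_QA = max(EF_Tooling=20, EF_Pilot run=26) = 26; EF_QA = 26+7 = 33
ES_Packaging design = 4; EF_Packaging design = 4+9 = 13
ES_Regulatory filing = max(EF_User testing=4, EF_Supplier sourcing=24, EF_QA=33, EF_Packaging design=13) = 33; EF_Regulatory filing = 33+14 = 47
Expected project duration μ = 47 days. Critical path: Prototype build → Pilot run → QA → Regulatory filing.

Variance along critical path = 5.444 + 1.778 + 2.778 + 2.778 = 12.778; σ = √12.778 = 3.575 days.
Z = (45 − 47) / 3.575 = -0.560
P(T ≤ 45) = Φ(-0.560) ≈ 0.288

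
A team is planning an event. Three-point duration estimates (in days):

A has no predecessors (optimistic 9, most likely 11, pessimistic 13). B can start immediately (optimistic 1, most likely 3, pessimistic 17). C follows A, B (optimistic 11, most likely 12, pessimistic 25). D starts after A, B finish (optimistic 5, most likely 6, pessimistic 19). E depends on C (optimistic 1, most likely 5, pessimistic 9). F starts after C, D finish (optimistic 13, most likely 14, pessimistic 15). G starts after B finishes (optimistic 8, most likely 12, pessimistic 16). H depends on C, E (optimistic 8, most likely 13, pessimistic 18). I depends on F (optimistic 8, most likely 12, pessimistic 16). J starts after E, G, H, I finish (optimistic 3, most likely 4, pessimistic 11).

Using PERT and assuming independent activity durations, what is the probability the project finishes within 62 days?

0.974

te_A = (9 + 4·11 + 13)/6 = 66/6 = 11; σ²_A = ((13−9)/6)² = 0.444
te_B = (1 + 4·3 + 17)/6 = 30/6 = 5; σ²_B = ((17−1)/6)² = 7.111
te_C = (11 + 4·12 + 25)/6 = 84/6 = 14; σ²_C = ((25−11)/6)² = 5.444
te_D = (5 + 4·6 + 19)/6 = 48/6 = 8; σ²_D = ((19−5)/6)² = 5.444
te_E = (1 + 4·5 + 9)/6 = 30/6 = 5; σ²_E = ((9−1)/6)² = 1.778
te_F = (13 + 4·14 + 15)/6 = 84/6 = 14; σ²_F = ((15−13)/6)² = 0.111
te_G = (8 + 4·12 + 16)/6 = 72/6 = 12; σ²_G = ((16−8)/6)² = 1.778
te_H = (8 + 4·13 + 18)/6 = 78/6 = 13; σ²_H = ((18−8)/6)² = 2.778
te_I = (8 + 4·12 + 16)/6 = 72/6 = 12; σ²_I = ((16−8)/6)² = 1.778
te_J = (3 + 4·4 + 11)/6 = 30/6 = 5; σ²_J = ((11−3)/6)² = 1.778

Forward pass:
ES_A = 0; EF_A = 11
ES_B = 0; EF_B = 5
ES_C = max(EF_A=11, EF_B=5) = 11; EF_C = 11+14 = 25
ES_D = max(EF_A=11, EF_B=5) = 11; EF_D = 11+8 = 19
ES_E = 25; EF_E = 25+5 = 30
ES_F = max(EF_C=25, EF_D=19) = 25; EF_F = 25+14 = 39
ES_G = 5; EF_G = 5+12 = 17
ES_H = max(EF_C=25, EF_E=30) = 30; EF_H = 30+13 = 43
ES_I = 39; EF_I = 39+12 = 51
ES_J = max(EF_E=30, EF_G=17, EF_H=43, EF_I=51) = 51; EF_J = 51+5 = 56
Expected project duration μ = 56 days. Critical path: A → C → F → I → J.

Variance along critical path = 0.444 + 5.444 + 0.111 + 1.778 + 1.778 = 9.556; σ = √9.556 = 3.091 days.
Z = (62 − 56) / 3.091 = 1.941
P(T ≤ 62) = Φ(1.941) ≈ 0.974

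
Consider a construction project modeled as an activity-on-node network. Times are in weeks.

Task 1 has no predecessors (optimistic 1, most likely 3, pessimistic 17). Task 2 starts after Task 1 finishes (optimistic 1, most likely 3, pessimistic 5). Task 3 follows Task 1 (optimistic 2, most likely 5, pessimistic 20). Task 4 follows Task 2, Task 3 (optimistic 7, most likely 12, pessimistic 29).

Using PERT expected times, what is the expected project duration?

te_Task 1 = (1 + 4·3 + 17)/6 = 30/6 = 5
te_Task 2 = (1 + 4·3 + 5)/6 = 18/6 = 3
te_Task 3 = (2 + 4·5 + 20)/6 = 42/6 = 7
te_Task 4 = (7 + 4·12 + 29)/6 = 84/6 = 14

Forward pass:
ES_Task 1 = 0; EF_Task 1 = 5
ES_Task 2 = 5; EF_Task 2 = 5+3 = 8
ES_Task 3 = 5; EF_Task 3 = 5+7 = 12
ES_Task 4 = max(EF_Task 2=8, EF_Task 3=12) = 12; EF_Task 4 = 12+14 = 26
Expected project duration μ = 26 weeks. Critical path: Task 1 → Task 3 → Task 4.

26 weeks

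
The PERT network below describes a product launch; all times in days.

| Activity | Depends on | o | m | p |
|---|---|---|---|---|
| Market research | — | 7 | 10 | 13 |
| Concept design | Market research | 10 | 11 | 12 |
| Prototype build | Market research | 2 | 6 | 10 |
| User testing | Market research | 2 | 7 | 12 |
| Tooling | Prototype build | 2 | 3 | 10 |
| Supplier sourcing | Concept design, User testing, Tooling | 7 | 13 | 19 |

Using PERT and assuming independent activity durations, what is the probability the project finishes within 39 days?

0.987

te_Market research = (7 + 4·10 + 13)/6 = 60/6 = 10; σ²_Market research = ((13−7)/6)² = 1.000
te_Concept design = (10 + 4·11 + 12)/6 = 66/6 = 11; σ²_Concept design = ((12−10)/6)² = 0.111
te_Prototype build = (2 + 4·6 + 10)/6 = 36/6 = 6; σ²_Prototype build = ((10−2)/6)² = 1.778
te_User testing = (2 + 4·7 + 12)/6 = 42/6 = 7; σ²_User testing = ((12−2)/6)² = 2.778
te_Tooling = (2 + 4·3 + 10)/6 = 24/6 = 4; σ²_Tooling = ((10−2)/6)² = 1.778
te_Supplier sourcing = (7 + 4·13 + 19)/6 = 78/6 = 13; σ²_Supplier sourcing = ((19−7)/6)² = 4.000

Forward pass:
ES_Market research = 0; EF_Market research = 10
ES_Concept design = 10; EF_Concept design = 10+11 = 21
ES_Prototype build = 10; EF_Prototype build = 10+6 = 16
ES_User testing = 10; EF_User testing = 10+7 = 17
ES_Tooling = 16; EF_Tooling = 16+4 = 20
ES_Supplier sourcing = max(EF_Concept design=21, EF_User testing=17, EF_Tooling=20) = 21; EF_Supplier sourcing = 21+13 = 34
Expected project duration μ = 34 days. Critical path: Market research → Concept design → Supplier sourcing.

Variance along critical path = 1.000 + 0.111 + 4.000 = 5.111; σ = √5.111 = 2.261 days.
Z = (39 − 34) / 2.261 = 2.212
P(T ≤ 39) = Φ(2.212) ≈ 0.987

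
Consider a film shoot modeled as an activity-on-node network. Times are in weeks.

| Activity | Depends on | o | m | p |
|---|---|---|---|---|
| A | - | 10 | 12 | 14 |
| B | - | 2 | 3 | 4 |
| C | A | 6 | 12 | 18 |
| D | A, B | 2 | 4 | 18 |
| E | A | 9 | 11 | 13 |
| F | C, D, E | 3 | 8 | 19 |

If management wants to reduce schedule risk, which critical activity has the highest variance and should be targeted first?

F

te_A = (10 + 4·12 + 14)/6 = 72/6 = 12; σ²_A = ((14−10)/6)² = 0.444
te_B = (2 + 4·3 + 4)/6 = 18/6 = 3; σ²_B = ((4−2)/6)² = 0.111
te_C = (6 + 4·12 + 18)/6 = 72/6 = 12; σ²_C = ((18−6)/6)² = 4.000
te_D = (2 + 4·4 + 18)/6 = 36/6 = 6; σ²_D = ((18−2)/6)² = 7.111
te_E = (9 + 4·11 + 13)/6 = 66/6 = 11; σ²_E = ((13−9)/6)² = 0.444
te_F = (3 + 4·8 + 19)/6 = 54/6 = 9; σ²_F = ((19−3)/6)² = 7.111

Forward pass:
ES_A = 0; EF_A = 12
ES_B = 0; EF_B = 3
ES_C = 12; EF_C = 12+12 = 24
ES_D = max(EF_A=12, EF_B=3) = 12; EF_D = 12+6 = 18
ES_E = 12; EF_E = 12+11 = 23
ES_F = max(EF_C=24, EF_D=18, EF_E=23) = 24; EF_F = 24+9 = 33
Expected project duration μ = 33 weeks. Critical path: A → C → F.

Variances on critical path: σ²_A=0.444, σ²_C=4.000, σ²_F=7.111.
Largest is σ²_F = 7.111.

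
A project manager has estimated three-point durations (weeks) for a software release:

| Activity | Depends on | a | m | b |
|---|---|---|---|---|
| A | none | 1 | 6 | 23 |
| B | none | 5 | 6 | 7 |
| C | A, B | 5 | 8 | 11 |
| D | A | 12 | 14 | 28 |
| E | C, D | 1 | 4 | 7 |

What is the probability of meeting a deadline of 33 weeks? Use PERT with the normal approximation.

te_A = (1 + 4·6 + 23)/6 = 48/6 = 8; σ²_A = ((23−1)/6)² = 13.444
te_B = (5 + 4·6 + 7)/6 = 36/6 = 6; σ²_B = ((7−5)/6)² = 0.111
te_C = (5 + 4·8 + 11)/6 = 48/6 = 8; σ²_C = ((11−5)/6)² = 1.000
te_D = (12 + 4·14 + 28)/6 = 96/6 = 16; σ²_D = ((28−12)/6)² = 7.111
te_E = (1 + 4·4 + 7)/6 = 24/6 = 4; σ²_E = ((7−1)/6)² = 1.000

Forward pass:
ES_A = 0; EF_A = 8
ES_B = 0; EF_B = 6
ES_C = max(EF_A=8, EF_B=6) = 8; EF_C = 8+8 = 16
ES_D = 8; EF_D = 8+16 = 24
ES_E = max(EF_C=16, EF_D=24) = 24; EF_E = 24+4 = 28
Expected project duration μ = 28 weeks. Critical path: A → D → E.

Variance along critical path = 13.444 + 7.111 + 1.000 = 21.556; σ = √21.556 = 4.643 weeks.
Z = (33 − 28) / 4.643 = 1.077
P(T ≤ 33) = Φ(1.077) ≈ 0.859

0.859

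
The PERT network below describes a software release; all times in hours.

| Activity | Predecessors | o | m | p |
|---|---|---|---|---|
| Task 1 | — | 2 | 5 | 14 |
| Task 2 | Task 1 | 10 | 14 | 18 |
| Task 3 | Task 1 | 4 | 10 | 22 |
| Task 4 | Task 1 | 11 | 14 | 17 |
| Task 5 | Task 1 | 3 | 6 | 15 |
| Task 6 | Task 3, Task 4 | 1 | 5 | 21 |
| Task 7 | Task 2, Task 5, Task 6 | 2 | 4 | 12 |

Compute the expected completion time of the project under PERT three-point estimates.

te_Task 1 = (2 + 4·5 + 14)/6 = 36/6 = 6
te_Task 2 = (10 + 4·14 + 18)/6 = 84/6 = 14
te_Task 3 = (4 + 4·10 + 22)/6 = 66/6 = 11
te_Task 4 = (11 + 4·14 + 17)/6 = 84/6 = 14
te_Task 5 = (3 + 4·6 + 15)/6 = 42/6 = 7
te_Task 6 = (1 + 4·5 + 21)/6 = 42/6 = 7
te_Task 7 = (2 + 4·4 + 12)/6 = 30/6 = 5

Forward pass:
ES_Task 1 = 0; EF_Task 1 = 6
ES_Task 2 = 6; EF_Task 2 = 6+14 = 20
ES_Task 3 = 6; EF_Task 3 = 6+11 = 17
ES_Task 4 = 6; EF_Task 4 = 6+14 = 20
ES_Task 5 = 6; EF_Task 5 = 6+7 = 13
ES_Task 6 = max(EF_Task 3=17, EF_Task 4=20) = 20; EF_Task 6 = 20+7 = 27
ES_Task 7 = max(EF_Task 2=20, EF_Task 5=13, EF_Task 6=27) = 27; EF_Task 7 = 27+5 = 32
Expected project duration μ = 32 hours. Critical path: Task 1 → Task 4 → Task 6 → Task 7.

32 hours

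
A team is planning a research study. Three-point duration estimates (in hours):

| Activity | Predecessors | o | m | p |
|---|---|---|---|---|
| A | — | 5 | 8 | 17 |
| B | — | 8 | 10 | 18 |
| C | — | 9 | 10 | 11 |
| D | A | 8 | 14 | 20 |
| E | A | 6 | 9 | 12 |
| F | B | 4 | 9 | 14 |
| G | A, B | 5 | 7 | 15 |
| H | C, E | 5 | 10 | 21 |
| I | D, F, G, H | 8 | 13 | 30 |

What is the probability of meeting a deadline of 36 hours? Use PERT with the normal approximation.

te_A = (5 + 4·8 + 17)/6 = 54/6 = 9; σ²_A = ((17−5)/6)² = 4.000
te_B = (8 + 4·10 + 18)/6 = 66/6 = 11; σ²_B = ((18−8)/6)² = 2.778
te_C = (9 + 4·10 + 11)/6 = 60/6 = 10; σ²_C = ((11−9)/6)² = 0.111
te_D = (8 + 4·14 + 20)/6 = 84/6 = 14; σ²_D = ((20−8)/6)² = 4.000
te_E = (6 + 4·9 + 12)/6 = 54/6 = 9; σ²_E = ((12−6)/6)² = 1.000
te_F = (4 + 4·9 + 14)/6 = 54/6 = 9; σ²_F = ((14−4)/6)² = 2.778
te_G = (5 + 4·7 + 15)/6 = 48/6 = 8; σ²_G = ((15−5)/6)² = 2.778
te_H = (5 + 4·10 + 21)/6 = 66/6 = 11; σ²_H = ((21−5)/6)² = 7.111
te_I = (8 + 4·13 + 30)/6 = 90/6 = 15; σ²_I = ((30−8)/6)² = 13.444

Forward pass:
ES_A = 0; EF_A = 9
ES_B = 0; EF_B = 11
ES_C = 0; EF_C = 10
ES_D = 9; EF_D = 9+14 = 23
ES_E = 9; EF_E = 9+9 = 18
ES_F = 11; EF_F = 11+9 = 20
ES_G = max(EF_A=9, EF_B=11) = 11; EF_G = 11+8 = 19
ES_H = max(EF_C=10, EF_E=18) = 18; EF_H = 18+11 = 29
ES_I = max(EF_D=23, EF_F=20, EF_G=19, EF_H=29) = 29; EF_I = 29+15 = 44
Expected project duration μ = 44 hours. Critical path: A → E → H → I.

Variance along critical path = 4.000 + 1.000 + 7.111 + 13.444 = 25.556; σ = √25.556 = 5.055 hours.
Z = (36 − 44) / 5.055 = -1.583
P(T ≤ 36) = Φ(-1.583) ≈ 0.057

0.057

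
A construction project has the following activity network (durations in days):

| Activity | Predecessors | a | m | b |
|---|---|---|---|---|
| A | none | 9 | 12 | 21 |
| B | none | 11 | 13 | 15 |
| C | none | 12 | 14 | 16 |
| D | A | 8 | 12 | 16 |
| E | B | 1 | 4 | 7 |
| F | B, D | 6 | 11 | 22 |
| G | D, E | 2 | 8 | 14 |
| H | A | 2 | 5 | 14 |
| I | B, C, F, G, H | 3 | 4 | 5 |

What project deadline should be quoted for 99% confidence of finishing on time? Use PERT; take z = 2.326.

te_A = (9 + 4·12 + 21)/6 = 78/6 = 13; σ²_A = ((21−9)/6)² = 4.000
te_B = (11 + 4·13 + 15)/6 = 78/6 = 13; σ²_B = ((15−11)/6)² = 0.444
te_C = (12 + 4·14 + 16)/6 = 84/6 = 14; σ²_C = ((16−12)/6)² = 0.444
te_D = (8 + 4·12 + 16)/6 = 72/6 = 12; σ²_D = ((16−8)/6)² = 1.778
te_E = (1 + 4·4 + 7)/6 = 24/6 = 4; σ²_E = ((7−1)/6)² = 1.000
te_F = (6 + 4·11 + 22)/6 = 72/6 = 12; σ²_F = ((22−6)/6)² = 7.111
te_G = (2 + 4·8 + 14)/6 = 48/6 = 8; σ²_G = ((14−2)/6)² = 4.000
te_H = (2 + 4·5 + 14)/6 = 36/6 = 6; σ²_H = ((14−2)/6)² = 4.000
te_I = (3 + 4·4 + 5)/6 = 24/6 = 4; σ²_I = ((5−3)/6)² = 0.111

Forward pass:
ES_A = 0; EF_A = 13
ES_B = 0; EF_B = 13
ES_C = 0; EF_C = 14
ES_D = 13; EF_D = 13+12 = 25
ES_E = 13; EF_E = 13+4 = 17
ES_F = max(EF_B=13, EF_D=25) = 25; EF_F = 25+12 = 37
ES_G = max(EF_D=25, EF_E=17) = 25; EF_G = 25+8 = 33
ES_H = 13; EF_H = 13+6 = 19
ES_I = max(EF_B=13, EF_C=14, EF_F=37, EF_G=33, EF_H=19) = 37; EF_I = 37+4 = 41
Expected project duration μ = 41 days. Critical path: A → D → F → I.

Variance along critical path = 4.000 + 1.778 + 7.111 + 0.111 = 13.000; σ = 3.606 days.
D = μ + z·σ = 41 + 2.326·3.606 = 49.4 days

49.4 days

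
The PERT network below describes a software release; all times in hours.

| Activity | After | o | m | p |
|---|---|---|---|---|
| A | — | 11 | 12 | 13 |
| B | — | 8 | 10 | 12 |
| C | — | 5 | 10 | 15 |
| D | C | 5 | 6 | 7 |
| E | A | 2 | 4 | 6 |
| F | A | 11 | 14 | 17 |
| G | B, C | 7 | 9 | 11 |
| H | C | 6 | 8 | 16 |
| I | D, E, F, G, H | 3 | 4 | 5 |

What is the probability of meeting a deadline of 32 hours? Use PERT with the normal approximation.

te_A = (11 + 4·12 + 13)/6 = 72/6 = 12; σ²_A = ((13−11)/6)² = 0.111
te_B = (8 + 4·10 + 12)/6 = 60/6 = 10; σ²_B = ((12−8)/6)² = 0.444
te_C = (5 + 4·10 + 15)/6 = 60/6 = 10; σ²_C = ((15−5)/6)² = 2.778
te_D = (5 + 4·6 + 7)/6 = 36/6 = 6; σ²_D = ((7−5)/6)² = 0.111
te_E = (2 + 4·4 + 6)/6 = 24/6 = 4; σ²_E = ((6−2)/6)² = 0.444
te_F = (11 + 4·14 + 17)/6 = 84/6 = 14; σ²_F = ((17−11)/6)² = 1.000
te_G = (7 + 4·9 + 11)/6 = 54/6 = 9; σ²_G = ((11−7)/6)² = 0.444
te_H = (6 + 4·8 + 16)/6 = 54/6 = 9; σ²_H = ((16−6)/6)² = 2.778
te_I = (3 + 4·4 + 5)/6 = 24/6 = 4; σ²_I = ((5−3)/6)² = 0.111

Forward pass:
ES_A = 0; EF_A = 12
ES_B = 0; EF_B = 10
ES_C = 0; EF_C = 10
ES_D = 10; EF_D = 10+6 = 16
ES_E = 12; EF_E = 12+4 = 16
ES_F = 12; EF_F = 12+14 = 26
ES_G = max(EF_B=10, EF_C=10) = 10; EF_G = 10+9 = 19
ES_H = 10; EF_H = 10+9 = 19
ES_I = max(EF_D=16, EF_E=16, EF_F=26, EF_G=19, EF_H=19) = 26; EF_I = 26+4 = 30
Expected project duration μ = 30 hours. Critical path: A → F → I.

Variance along critical path = 0.111 + 1.000 + 0.111 = 1.222; σ = √1.222 = 1.106 hours.
Z = (32 − 30) / 1.106 = 1.809
P(T ≤ 32) = Φ(1.809) ≈ 0.965

0.965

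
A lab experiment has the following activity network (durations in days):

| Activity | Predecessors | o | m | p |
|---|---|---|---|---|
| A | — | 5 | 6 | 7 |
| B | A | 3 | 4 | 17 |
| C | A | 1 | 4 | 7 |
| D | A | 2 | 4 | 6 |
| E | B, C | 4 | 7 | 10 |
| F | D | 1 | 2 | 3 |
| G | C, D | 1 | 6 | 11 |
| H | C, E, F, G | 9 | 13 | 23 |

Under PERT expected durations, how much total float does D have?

3 days

te_A = (5 + 4·6 + 7)/6 = 36/6 = 6
te_B = (3 + 4·4 + 17)/6 = 36/6 = 6
te_C = (1 + 4·4 + 7)/6 = 24/6 = 4
te_D = (2 + 4·4 + 6)/6 = 24/6 = 4
te_E = (4 + 4·7 + 10)/6 = 42/6 = 7
te_F = (1 + 4·2 + 3)/6 = 12/6 = 2
te_G = (1 + 4·6 + 11)/6 = 36/6 = 6
te_H = (9 + 4·13 + 23)/6 = 84/6 = 14

Forward pass:
ES_A = 0; EF_A = 6
ES_B = 6; EF_B = 6+6 = 12
ES_C = 6; EF_C = 6+4 = 10
ES_D = 6; EF_D = 6+4 = 10
ES_E = max(EF_B=12, EF_C=10) = 12; EF_E = 12+7 = 19
ES_F = 10; EF_F = 10+2 = 12
ES_G = max(EF_C=10, EF_D=10) = 10; EF_G = 10+6 = 16
ES_H = max(EF_C=10, EF_E=19, EF_F=12, EF_G=16) = 19; EF_H = 19+14 = 33
Expected project duration μ = 33 days. Critical path: A → B → E → H.

Backward pass:
LF_H = 33; LS_H = 33−14 = 19
LF_G = LS_H = 19; LS_G = 19−6 = 13
LF_F = LS_H = 19; LS_F = 19−2 = 17
LF_E = LS_H = 19; LS_E = 19−7 = 12
LF_D = min(LS_F=17, LS_G=13) = 13; LS_D = 13−4 = 9
LF_C = min(LS_E=12, LS_G=13, LS_H=19) = 12; LS_C = 12−4 = 8
LF_B = LS_E = 12; LS_B = 12−6 = 6
LF_A = min(LS_B=6, LS_C=8, LS_D=9) = 6; LS_A = 6−6 = 0
Slack_D = LS_D − ES_D = 9 − 6 = 3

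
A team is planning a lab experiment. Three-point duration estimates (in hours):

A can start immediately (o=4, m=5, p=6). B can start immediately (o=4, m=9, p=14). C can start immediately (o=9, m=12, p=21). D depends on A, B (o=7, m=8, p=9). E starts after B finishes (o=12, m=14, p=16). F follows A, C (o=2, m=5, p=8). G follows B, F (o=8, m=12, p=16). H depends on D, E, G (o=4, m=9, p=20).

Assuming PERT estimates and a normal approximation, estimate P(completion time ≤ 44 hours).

te_A = (4 + 4·5 + 6)/6 = 30/6 = 5; σ²_A = ((6−4)/6)² = 0.111
te_B = (4 + 4·9 + 14)/6 = 54/6 = 9; σ²_B = ((14−4)/6)² = 2.778
te_C = (9 + 4·12 + 21)/6 = 78/6 = 13; σ²_C = ((21−9)/6)² = 4.000
te_D = (7 + 4·8 + 9)/6 = 48/6 = 8; σ²_D = ((9−7)/6)² = 0.111
te_E = (12 + 4·14 + 16)/6 = 84/6 = 14; σ²_E = ((16−12)/6)² = 0.444
te_F = (2 + 4·5 + 8)/6 = 30/6 = 5; σ²_F = ((8−2)/6)² = 1.000
te_G = (8 + 4·12 + 16)/6 = 72/6 = 12; σ²_G = ((16−8)/6)² = 1.778
te_H = (4 + 4·9 + 20)/6 = 60/6 = 10; σ²_H = ((20−4)/6)² = 7.111

Forward pass:
ES_A = 0; EF_A = 5
ES_B = 0; EF_B = 9
ES_C = 0; EF_C = 13
ES_D = max(EF_A=5, EF_B=9) = 9; EF_D = 9+8 = 17
ES_E = 9; EF_E = 9+14 = 23
ES_F = max(EF_A=5, EF_C=13) = 13; EF_F = 13+5 = 18
ES_G = max(EF_B=9, EF_F=18) = 18; EF_G = 18+12 = 30
ES_H = max(EF_D=17, EF_E=23, EF_G=30) = 30; EF_H = 30+10 = 40
Expected project duration μ = 40 hours. Critical path: C → F → G → H.

Variance along critical path = 4.000 + 1.000 + 1.778 + 7.111 = 13.889; σ = √13.889 = 3.727 hours.
Z = (44 − 40) / 3.727 = 1.073
P(T ≤ 44) = Φ(1.073) ≈ 0.858

0.858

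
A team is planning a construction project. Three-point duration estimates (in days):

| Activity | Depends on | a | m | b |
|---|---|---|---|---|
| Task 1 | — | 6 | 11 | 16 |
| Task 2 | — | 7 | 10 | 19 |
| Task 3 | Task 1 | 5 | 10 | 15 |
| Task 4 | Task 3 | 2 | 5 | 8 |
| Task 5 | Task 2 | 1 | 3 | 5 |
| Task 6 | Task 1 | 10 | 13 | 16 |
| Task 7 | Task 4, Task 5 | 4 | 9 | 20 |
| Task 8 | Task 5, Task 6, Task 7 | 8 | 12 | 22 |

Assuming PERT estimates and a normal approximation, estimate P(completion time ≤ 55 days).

0.915

te_Task 1 = (6 + 4·11 + 16)/6 = 66/6 = 11; σ²_Task 1 = ((16−6)/6)² = 2.778
te_Task 2 = (7 + 4·10 + 19)/6 = 66/6 = 11; σ²_Task 2 = ((19−7)/6)² = 4.000
te_Task 3 = (5 + 4·10 + 15)/6 = 60/6 = 10; σ²_Task 3 = ((15−5)/6)² = 2.778
te_Task 4 = (2 + 4·5 + 8)/6 = 30/6 = 5; σ²_Task 4 = ((8−2)/6)² = 1.000
te_Task 5 = (1 + 4·3 + 5)/6 = 18/6 = 3; σ²_Task 5 = ((5−1)/6)² = 0.444
te_Task 6 = (10 + 4·13 + 16)/6 = 78/6 = 13; σ²_Task 6 = ((16−10)/6)² = 1.000
te_Task 7 = (4 + 4·9 + 20)/6 = 60/6 = 10; σ²_Task 7 = ((20−4)/6)² = 7.111
te_Task 8 = (8 + 4·12 + 22)/6 = 78/6 = 13; σ²_Task 8 = ((22−8)/6)² = 5.444

Forward pass:
ES_Task 1 = 0; EF_Task 1 = 11
ES_Task 2 = 0; EF_Task 2 = 11
ES_Task 3 = 11; EF_Task 3 = 11+10 = 21
ES_Task 4 = 21; EF_Task 4 = 21+5 = 26
ES_Task 5 = 11; EF_Task 5 = 11+3 = 14
ES_Task 6 = 11; EF_Task 6 = 11+13 = 24
ES_Task 7 = max(EF_Task 4=26, EF_Task 5=14) = 26; EF_Task 7 = 26+10 = 36
ES_Task 8 = max(EF_Task 5=14, EF_Task 6=24, EF_Task 7=36) = 36; EF_Task 8 = 36+13 = 49
Expected project duration μ = 49 days. Critical path: Task 1 → Task 3 → Task 4 → Task 7 → Task 8.

Variance along critical path = 2.778 + 2.778 + 1.000 + 7.111 + 5.444 = 19.111; σ = √19.111 = 4.372 days.
Z = (55 − 49) / 4.372 = 1.372
P(T ≤ 55) = Φ(1.372) ≈ 0.915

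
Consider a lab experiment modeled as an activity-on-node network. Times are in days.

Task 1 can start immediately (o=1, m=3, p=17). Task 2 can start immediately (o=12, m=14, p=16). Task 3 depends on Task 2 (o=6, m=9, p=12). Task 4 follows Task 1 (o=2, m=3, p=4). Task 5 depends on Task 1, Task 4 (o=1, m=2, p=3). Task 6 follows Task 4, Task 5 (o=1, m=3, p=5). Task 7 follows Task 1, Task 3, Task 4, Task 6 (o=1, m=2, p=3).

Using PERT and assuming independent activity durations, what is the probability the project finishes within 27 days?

te_Task 1 = (1 + 4·3 + 17)/6 = 30/6 = 5; σ²_Task 1 = ((17−1)/6)² = 7.111
te_Task 2 = (12 + 4·14 + 16)/6 = 84/6 = 14; σ²_Task 2 = ((16−12)/6)² = 0.444
te_Task 3 = (6 + 4·9 + 12)/6 = 54/6 = 9; σ²_Task 3 = ((12−6)/6)² = 1.000
te_Task 4 = (2 + 4·3 + 4)/6 = 18/6 = 3; σ²_Task 4 = ((4−2)/6)² = 0.111
te_Task 5 = (1 + 4·2 + 3)/6 = 12/6 = 2; σ²_Task 5 = ((3−1)/6)² = 0.111
te_Task 6 = (1 + 4·3 + 5)/6 = 18/6 = 3; σ²_Task 6 = ((5−1)/6)² = 0.444
te_Task 7 = (1 + 4·2 + 3)/6 = 12/6 = 2; σ²_Task 7 = ((3−1)/6)² = 0.111

Forward pass:
ES_Task 1 = 0; EF_Task 1 = 5
ES_Task 2 = 0; EF_Task 2 = 14
ES_Task 3 = 14; EF_Task 3 = 14+9 = 23
ES_Task 4 = 5; EF_Task 4 = 5+3 = 8
ES_Task 5 = max(EF_Task 1=5, EF_Task 4=8) = 8; EF_Task 5 = 8+2 = 10
ES_Task 6 = max(EF_Task 4=8, EF_Task 5=10) = 10; EF_Task 6 = 10+3 = 13
ES_Task 7 = max(EF_Task 1=5, EF_Task 3=23, EF_Task 4=8, EF_Task 6=13) = 23; EF_Task 7 = 23+2 = 25
Expected project duration μ = 25 days. Critical path: Task 2 → Task 3 → Task 7.

Variance along critical path = 0.444 + 1.000 + 0.111 = 1.556; σ = √1.556 = 1.247 days.
Z = (27 − 25) / 1.247 = 1.604
P(T ≤ 27) = Φ(1.604) ≈ 0.946

0.946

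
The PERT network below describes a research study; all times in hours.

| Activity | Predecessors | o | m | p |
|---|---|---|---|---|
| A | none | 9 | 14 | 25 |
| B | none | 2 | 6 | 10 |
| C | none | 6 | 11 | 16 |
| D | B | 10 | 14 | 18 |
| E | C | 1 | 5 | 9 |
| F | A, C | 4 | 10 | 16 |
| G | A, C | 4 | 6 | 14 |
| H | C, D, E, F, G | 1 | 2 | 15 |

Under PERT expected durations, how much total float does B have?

5 hours

te_A = (9 + 4·14 + 25)/6 = 90/6 = 15
te_B = (2 + 4·6 + 10)/6 = 36/6 = 6
te_C = (6 + 4·11 + 16)/6 = 66/6 = 11
te_D = (10 + 4·14 + 18)/6 = 84/6 = 14
te_E = (1 + 4·5 + 9)/6 = 30/6 = 5
te_F = (4 + 4·10 + 16)/6 = 60/6 = 10
te_G = (4 + 4·6 + 14)/6 = 42/6 = 7
te_H = (1 + 4·2 + 15)/6 = 24/6 = 4

Forward pass:
ES_A = 0; EF_A = 15
ES_B = 0; EF_B = 6
ES_C = 0; EF_C = 11
ES_D = 6; EF_D = 6+14 = 20
ES_E = 11; EF_E = 11+5 = 16
ES_F = max(EF_A=15, EF_C=11) = 15; EF_F = 15+10 = 25
ES_G = max(EF_A=15, EF_C=11) = 15; EF_G = 15+7 = 22
ES_H = max(EF_C=11, EF_D=20, EF_E=16, EF_F=25, EF_G=22) = 25; EF_H = 25+4 = 29
Expected project duration μ = 29 hours. Critical path: A → F → H.

Backward pass:
LF_H = 29; LS_H = 29−4 = 25
LF_G = LS_H = 25; LS_G = 25−7 = 18
LF_F = LS_H = 25; LS_F = 25−10 = 15
LF_E = LS_H = 25; LS_E = 25−5 = 20
LF_D = LS_H = 25; LS_D = 25−14 = 11
LF_C = min(LS_E=20, LS_F=15, LS_G=18, LS_H=25) = 15; LS_C = 15−11 = 4
LF_B = LS_D = 11; LS_B = 11−6 = 5
LF_A = min(LS_F=15, LS_G=18) = 15; LS_A = 15−15 = 0
Slack_B = LS_B − ES_B = 5 − 0 = 5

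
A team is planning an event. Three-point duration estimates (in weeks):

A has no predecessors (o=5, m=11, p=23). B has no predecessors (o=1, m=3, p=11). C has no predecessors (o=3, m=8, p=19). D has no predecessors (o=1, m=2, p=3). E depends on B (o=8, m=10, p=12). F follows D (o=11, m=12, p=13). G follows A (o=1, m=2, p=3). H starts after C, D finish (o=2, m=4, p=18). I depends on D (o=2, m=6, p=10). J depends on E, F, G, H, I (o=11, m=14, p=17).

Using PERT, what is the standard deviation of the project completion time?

3.90 weeks

te_A = (5 + 4·11 + 23)/6 = 72/6 = 12; σ²_A = ((23−5)/6)² = 9.000
te_B = (1 + 4·3 + 11)/6 = 24/6 = 4; σ²_B = ((11−1)/6)² = 2.778
te_C = (3 + 4·8 + 19)/6 = 54/6 = 9; σ²_C = ((19−3)/6)² = 7.111
te_D = (1 + 4·2 + 3)/6 = 12/6 = 2; σ²_D = ((3−1)/6)² = 0.111
te_E = (8 + 4·10 + 12)/6 = 60/6 = 10; σ²_E = ((12−8)/6)² = 0.444
te_F = (11 + 4·12 + 13)/6 = 72/6 = 12; σ²_F = ((13−11)/6)² = 0.111
te_G = (1 + 4·2 + 3)/6 = 12/6 = 2; σ²_G = ((3−1)/6)² = 0.111
te_H = (2 + 4·4 + 18)/6 = 36/6 = 6; σ²_H = ((18−2)/6)² = 7.111
te_I = (2 + 4·6 + 10)/6 = 36/6 = 6; σ²_I = ((10−2)/6)² = 1.778
te_J = (11 + 4·14 + 17)/6 = 84/6 = 14; σ²_J = ((17−11)/6)² = 1.000

Forward pass:
ES_A = 0; EF_A = 12
ES_B = 0; EF_B = 4
ES_C = 0; EF_C = 9
ES_D = 0; EF_D = 2
ES_E = 4; EF_E = 4+10 = 14
ES_F = 2; EF_F = 2+12 = 14
ES_G = 12; EF_G = 12+2 = 14
ES_H = max(EF_C=9, EF_D=2) = 9; EF_H = 9+6 = 15
ES_I = 2; EF_I = 2+6 = 8
ES_J = max(EF_E=14, EF_F=14, EF_G=14, EF_H=15, EF_I=8) = 15; EF_J = 15+14 = 29
Expected project duration μ = 29 weeks. Critical path: C → H → J.

Variance along critical path = 7.111 + 7.111 + 1.000 = 15.222
σ = √15.222 = 3.902 weeks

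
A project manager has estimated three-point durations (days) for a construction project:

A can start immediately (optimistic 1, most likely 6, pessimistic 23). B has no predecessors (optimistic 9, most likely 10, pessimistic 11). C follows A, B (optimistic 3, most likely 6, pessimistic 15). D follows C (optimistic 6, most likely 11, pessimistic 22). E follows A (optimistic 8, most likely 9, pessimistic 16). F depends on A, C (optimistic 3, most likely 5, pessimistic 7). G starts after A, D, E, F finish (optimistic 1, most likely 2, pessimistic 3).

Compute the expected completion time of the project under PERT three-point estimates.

31 days

te_A = (1 + 4·6 + 23)/6 = 48/6 = 8
te_B = (9 + 4·10 + 11)/6 = 60/6 = 10
te_C = (3 + 4·6 + 15)/6 = 42/6 = 7
te_D = (6 + 4·11 + 22)/6 = 72/6 = 12
te_E = (8 + 4·9 + 16)/6 = 60/6 = 10
te_F = (3 + 4·5 + 7)/6 = 30/6 = 5
te_G = (1 + 4·2 + 3)/6 = 12/6 = 2

Forward pass:
ES_A = 0; EF_A = 8
ES_B = 0; EF_B = 10
ES_C = max(EF_A=8, EF_B=10) = 10; EF_C = 10+7 = 17
ES_D = 17; EF_D = 17+12 = 29
ES_E = 8; EF_E = 8+10 = 18
ES_F = max(EF_A=8, EF_C=17) = 17; EF_F = 17+5 = 22
ES_G = max(EF_A=8, EF_D=29, EF_E=18, EF_F=22) = 29; EF_G = 29+2 = 31
Expected project duration μ = 31 days. Critical path: B → C → D → G.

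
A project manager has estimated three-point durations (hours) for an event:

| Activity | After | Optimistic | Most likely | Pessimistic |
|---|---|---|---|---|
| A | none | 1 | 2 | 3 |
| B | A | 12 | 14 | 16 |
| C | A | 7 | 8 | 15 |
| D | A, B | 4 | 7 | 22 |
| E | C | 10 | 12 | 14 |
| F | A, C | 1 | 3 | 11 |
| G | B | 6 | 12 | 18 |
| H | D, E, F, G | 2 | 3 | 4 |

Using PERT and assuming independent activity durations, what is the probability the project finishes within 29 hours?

te_A = (1 + 4·2 + 3)/6 = 12/6 = 2; σ²_A = ((3−1)/6)² = 0.111
te_B = (12 + 4·14 + 16)/6 = 84/6 = 14; σ²_B = ((16−12)/6)² = 0.444
te_C = (7 + 4·8 + 15)/6 = 54/6 = 9; σ²_C = ((15−7)/6)² = 1.778
te_D = (4 + 4·7 + 22)/6 = 54/6 = 9; σ²_D = ((22−4)/6)² = 9.000
te_E = (10 + 4·12 + 14)/6 = 72/6 = 12; σ²_E = ((14−10)/6)² = 0.444
te_F = (1 + 4·3 + 11)/6 = 24/6 = 4; σ²_F = ((11−1)/6)² = 2.778
te_G = (6 + 4·12 + 18)/6 = 72/6 = 12; σ²_G = ((18−6)/6)² = 4.000
te_H = (2 + 4·3 + 4)/6 = 18/6 = 3; σ²_H = ((4−2)/6)² = 0.111

Forward pass:
ES_A = 0; EF_A = 2
ES_B = 2; EF_B = 2+14 = 16
ES_C = 2; EF_C = 2+9 = 11
ES_D = max(EF_A=2, EF_B=16) = 16; EF_D = 16+9 = 25
ES_E = 11; EF_E = 11+12 = 23
ES_F = max(EF_A=2, EF_C=11) = 11; EF_F = 11+4 = 15
ES_G = 16; EF_G = 16+12 = 28
ES_H = max(EF_D=25, EF_E=23, EF_F=15, EF_G=28) = 28; EF_H = 28+3 = 31
Expected project duration μ = 31 hours. Critical path: A → B → G → H.

Variance along critical path = 0.111 + 0.444 + 4.000 + 0.111 = 4.667; σ = √4.667 = 2.160 hours.
Z = (29 − 31) / 2.160 = -0.926
P(T ≤ 29) = Φ(-0.926) ≈ 0.177

0.177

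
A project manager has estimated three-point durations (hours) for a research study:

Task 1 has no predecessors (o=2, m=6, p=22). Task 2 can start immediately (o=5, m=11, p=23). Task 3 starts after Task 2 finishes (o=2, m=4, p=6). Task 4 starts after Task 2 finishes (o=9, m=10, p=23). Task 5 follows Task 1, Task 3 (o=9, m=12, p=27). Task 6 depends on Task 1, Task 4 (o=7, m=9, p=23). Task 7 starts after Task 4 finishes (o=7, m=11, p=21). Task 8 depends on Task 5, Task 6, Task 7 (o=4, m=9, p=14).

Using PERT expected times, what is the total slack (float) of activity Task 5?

te_Task 1 = (2 + 4·6 + 22)/6 = 48/6 = 8
te_Task 2 = (5 + 4·11 + 23)/6 = 72/6 = 12
te_Task 3 = (2 + 4·4 + 6)/6 = 24/6 = 4
te_Task 4 = (9 + 4·10 + 23)/6 = 72/6 = 12
te_Task 5 = (9 + 4·12 + 27)/6 = 84/6 = 14
te_Task 6 = (7 + 4·9 + 23)/6 = 66/6 = 11
te_Task 7 = (7 + 4·11 + 21)/6 = 72/6 = 12
te_Task 8 = (4 + 4·9 + 14)/6 = 54/6 = 9

Forward pass:
ES_Task 1 = 0; EF_Task 1 = 8
ES_Task 2 = 0; EF_Task 2 = 12
ES_Task 3 = 12; EF_Task 3 = 12+4 = 16
ES_Task 4 = 12; EF_Task 4 = 12+12 = 24
ES_Task 5 = max(EF_Task 1=8, EF_Task 3=16) = 16; EF_Task 5 = 16+14 = 30
ES_Task 6 = max(EF_Task 1=8, EF_Task 4=24) = 24; EF_Task 6 = 24+11 = 35
ES_Task 7 = 24; EF_Task 7 = 24+12 = 36
ES_Task 8 = max(EF_Task 5=30, EF_Task 6=35, EF_Task 7=36) = 36; EF_Task 8 = 36+9 = 45
Expected project duration μ = 45 hours. Critical path: Task 2 → Task 4 → Task 7 → Task 8.

Backward pass:
LF_Task 8 = 45; LS_Task 8 = 45−9 = 36
LF_Task 7 = LS_Task 8 = 36; LS_Task 7 = 36−12 = 24
LF_Task 6 = LS_Task 8 = 36; LS_Task 6 = 36−11 = 25
LF_Task 5 = LS_Task 8 = 36; LS_Task 5 = 36−14 = 22
LF_Task 4 = min(LS_Task 6=25, LS_Task 7=24) = 24; LS_Task 4 = 24−12 = 12
LF_Task 3 = LS_Task 5 = 22; LS_Task 3 = 22−4 = 18
LF_Task 2 = min(LS_Task 3=18, LS_Task 4=12) = 12; LS_Task 2 = 12−12 = 0
LF_Task 1 = min(LS_Task 5=22, LS_Task 6=25) = 22; LS_Task 1 = 22−8 = 14
Slack_Task 5 = LS_Task 5 − ES_Task 5 = 22 − 16 = 6

6 hours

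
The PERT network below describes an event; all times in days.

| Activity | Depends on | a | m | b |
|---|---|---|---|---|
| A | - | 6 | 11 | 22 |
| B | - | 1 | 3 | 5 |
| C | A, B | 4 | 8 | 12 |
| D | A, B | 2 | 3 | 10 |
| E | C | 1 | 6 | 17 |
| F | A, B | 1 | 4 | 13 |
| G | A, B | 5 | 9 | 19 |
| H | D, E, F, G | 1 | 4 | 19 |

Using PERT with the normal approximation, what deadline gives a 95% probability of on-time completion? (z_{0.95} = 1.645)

te_A = (6 + 4·11 + 22)/6 = 72/6 = 12; σ²_A = ((22−6)/6)² = 7.111
te_B = (1 + 4·3 + 5)/6 = 18/6 = 3; σ²_B = ((5−1)/6)² = 0.444
te_C = (4 + 4·8 + 12)/6 = 48/6 = 8; σ²_C = ((12−4)/6)² = 1.778
te_D = (2 + 4·3 + 10)/6 = 24/6 = 4; σ²_D = ((10−2)/6)² = 1.778
te_E = (1 + 4·6 + 17)/6 = 42/6 = 7; σ²_E = ((17−1)/6)² = 7.111
te_F = (1 + 4·4 + 13)/6 = 30/6 = 5; σ²_F = ((13−1)/6)² = 4.000
te_G = (5 + 4·9 + 19)/6 = 60/6 = 10; σ²_G = ((19−5)/6)² = 5.444
te_H = (1 + 4·4 + 19)/6 = 36/6 = 6; σ²_H = ((19−1)/6)² = 9.000

Forward pass:
ES_A = 0; EF_A = 12
ES_B = 0; EF_B = 3
ES_C = max(EF_A=12, EF_B=3) = 12; EF_C = 12+8 = 20
ES_D = max(EF_A=12, EF_B=3) = 12; EF_D = 12+4 = 16
ES_E = 20; EF_E = 20+7 = 27
ES_F = max(EF_A=12, EF_B=3) = 12; EF_F = 12+5 = 17
ES_G = max(EF_A=12, EF_B=3) = 12; EF_G = 12+10 = 22
ES_H = max(EF_D=16, EF_E=27, EF_F=17, EF_G=22) = 27; EF_H = 27+6 = 33
Expected project duration μ = 33 days. Critical path: A → C → E → H.

Variance along critical path = 7.111 + 1.778 + 7.111 + 9.000 = 25.000; σ = 5.000 days.
D = μ + z·σ = 33 + 1.645·5.000 = 41.2 days

41.2 days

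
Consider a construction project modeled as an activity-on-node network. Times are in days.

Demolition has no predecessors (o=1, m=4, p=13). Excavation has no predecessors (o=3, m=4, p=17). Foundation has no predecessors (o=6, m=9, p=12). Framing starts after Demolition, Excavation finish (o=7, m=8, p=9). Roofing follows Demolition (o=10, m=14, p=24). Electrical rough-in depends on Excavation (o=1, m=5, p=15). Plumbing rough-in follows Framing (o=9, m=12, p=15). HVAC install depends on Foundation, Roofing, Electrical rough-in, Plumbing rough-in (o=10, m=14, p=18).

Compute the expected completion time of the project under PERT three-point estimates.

te_Demolition = (1 + 4·4 + 13)/6 = 30/6 = 5
te_Excavation = (3 + 4·4 + 17)/6 = 36/6 = 6
te_Foundation = (6 + 4·9 + 12)/6 = 54/6 = 9
te_Framing = (7 + 4·8 + 9)/6 = 48/6 = 8
te_Roofing = (10 + 4·14 + 24)/6 = 90/6 = 15
te_Electrical rough-in = (1 + 4·5 + 15)/6 = 36/6 = 6
te_Plumbing rough-in = (9 + 4·12 + 15)/6 = 72/6 = 12
te_HVAC install = (10 + 4·14 + 18)/6 = 84/6 = 14

Forward pass:
ES_Demolition = 0; EF_Demolition = 5
ES_Excavation = 0; EF_Excavation = 6
ES_Foundation = 0; EF_Foundation = 9
ES_Framing = max(EF_Demolition=5, EF_Excavation=6) = 6; EF_Framing = 6+8 = 14
ES_Roofing = 5; EF_Roofing = 5+15 = 20
ES_Electrical rough-in = 6; EF_Electrical rough-in = 6+6 = 12
ES_Plumbing rough-in = 14; EF_Plumbing rough-in = 14+12 = 26
ES_HVAC install = max(EF_Foundation=9, EF_Roofing=20, EF_Electrical rough-in=12, EF_Plumbing rough-in=26) = 26; EF_HVAC install = 26+14 = 40
Expected project duration μ = 40 days. Critical path: Excavation → Framing → Plumbing rough-in → HVAC install.

40 days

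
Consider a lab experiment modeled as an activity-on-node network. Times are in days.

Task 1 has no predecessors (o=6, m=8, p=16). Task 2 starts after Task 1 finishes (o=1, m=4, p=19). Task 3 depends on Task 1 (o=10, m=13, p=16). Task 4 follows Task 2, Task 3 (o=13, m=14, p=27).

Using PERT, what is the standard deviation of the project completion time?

te_Task 1 = (6 + 4·8 + 16)/6 = 54/6 = 9; σ²_Task 1 = ((16−6)/6)² = 2.778
te_Task 2 = (1 + 4·4 + 19)/6 = 36/6 = 6; σ²_Task 2 = ((19−1)/6)² = 9.000
te_Task 3 = (10 + 4·13 + 16)/6 = 78/6 = 13; σ²_Task 3 = ((16−10)/6)² = 1.000
te_Task 4 = (13 + 4·14 + 27)/6 = 96/6 = 16; σ²_Task 4 = ((27−13)/6)² = 5.444

Forward pass:
ES_Task 1 = 0; EF_Task 1 = 9
ES_Task 2 = 9; EF_Task 2 = 9+6 = 15
ES_Task 3 = 9; EF_Task 3 = 9+13 = 22
ES_Task 4 = max(EF_Task 2=15, EF_Task 3=22) = 22; EF_Task 4 = 22+16 = 38
Expected project duration μ = 38 days. Critical path: Task 1 → Task 3 → Task 4.

Variance along critical path = 2.778 + 1.000 + 5.444 = 9.222
σ = √9.222 = 3.037 days

3.04 days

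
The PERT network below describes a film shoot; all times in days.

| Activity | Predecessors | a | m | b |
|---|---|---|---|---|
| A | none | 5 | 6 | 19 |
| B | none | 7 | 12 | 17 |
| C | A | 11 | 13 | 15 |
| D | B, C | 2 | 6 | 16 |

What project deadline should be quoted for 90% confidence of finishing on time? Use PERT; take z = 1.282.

te_A = (5 + 4·6 + 19)/6 = 48/6 = 8; σ²_A = ((19−5)/6)² = 5.444
te_B = (7 + 4·12 + 17)/6 = 72/6 = 12; σ²_B = ((17−7)/6)² = 2.778
te_C = (11 + 4·13 + 15)/6 = 78/6 = 13; σ²_C = ((15−11)/6)² = 0.444
te_D = (2 + 4·6 + 16)/6 = 42/6 = 7; σ²_D = ((16−2)/6)² = 5.444

Forward pass:
ES_A = 0; EF_A = 8
ES_B = 0; EF_B = 12
ES_C = 8; EF_C = 8+13 = 21
ES_D = max(EF_B=12, EF_C=21) = 21; EF_D = 21+7 = 28
Expected project duration μ = 28 days. Critical path: A → C → D.

Variance along critical path = 5.444 + 0.444 + 5.444 = 11.333; σ = 3.367 days.
D = μ + z·σ = 28 + 1.282·3.367 = 32.3 days

32.3 days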